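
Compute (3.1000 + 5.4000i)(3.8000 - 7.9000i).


Real = 3.1*3.8 - 5.4*(-7.9) = 11.78 - (-42.66) = 54.44
Imag = 3.1*(-7.9) + 3.8*5.4 = -24.49 + 20.52 = -3.97

54.4400 - 3.9700i


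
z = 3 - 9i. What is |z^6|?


|z| = sqrt(9+81) = sqrt(90) = 9.4868
|z^6| = |z|^6 = (sqrt(90))^6 = 90^3 = 729000

|z^6| = 729000


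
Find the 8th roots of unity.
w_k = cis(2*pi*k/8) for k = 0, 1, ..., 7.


The 8th roots of unity are cis(360k/8°) for k=0..7
Angle step = 360/8 = 45°
Primitive root: cis(45°)
Primitive root = 0.7071 + 0.7071i

8 roots at angles: 0°, 45°, 90°, 135°, 180°, 225°, 270°, 315°


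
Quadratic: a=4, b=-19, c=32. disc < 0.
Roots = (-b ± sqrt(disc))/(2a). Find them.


disc = (-19)^2 - 4*4*32 = 361 - 512 = -151
sqrt(|disc|) = sqrt(151) = 12.2882
Real part = 19/(2*4) = 2.3750
Imag part = 12.2882/(2*4) = 1.5360

2.3750 ± 1.5360i


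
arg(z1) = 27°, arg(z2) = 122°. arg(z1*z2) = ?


arg(z1*z2) = 27° + 122° = 149°
Normalized to (-180°, 180°]: 149°

149°


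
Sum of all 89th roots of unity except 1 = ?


With w = e^(2*pi*i/89), all 89 of the 89th roots of unity w^0 = 1, w, ..., w^(88) sum to 0: 1 + w + ... + w^(88) = (1 - w^89)/(1 - w) = 0 since w^89 = 1, w ≠ 1.
Removing the root 1: w + w^2 + ... + w^(88) = 0 - 1 = -1

Sum = -1


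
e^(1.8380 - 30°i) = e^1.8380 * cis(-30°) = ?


e^1.8380 = 6.2840
cos(-30°) = 0.86603
sin(-30°) = -0.5
Real = 6.2840*0.86603 = 5.4421
Imag = 6.2840*(-0.5) = -3.1420

5.4421 - 3.1420i


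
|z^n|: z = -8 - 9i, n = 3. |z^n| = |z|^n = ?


|z| = sqrt(64+81) = sqrt(145) = 12.0416
|z^3| = |z|^3 = (sqrt(145))^3 = 145*sqrt(145)

|z^3| = 145*sqrt(145) ≈ 1746.0312


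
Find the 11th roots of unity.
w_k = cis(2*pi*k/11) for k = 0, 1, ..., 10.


The 11th roots of unity are cis(360k/11°) for k=0..10
Angle step = 360/11 = 32.7273°
Primitive root: cis(32.7273°)
Primitive root = 0.8413 + 0.5406i

11 roots at angles: 0°, 32.7273°, 65.4545°, 98.1818°, 130.9091°, 163.6364°, 196.3636°, 229.0909°, 261.8182°, 294.5455°, 327.2727°


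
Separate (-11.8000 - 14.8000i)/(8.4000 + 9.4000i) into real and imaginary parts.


Multiply by conjugate: (-11.8000 - 14.8000i)(8.4000 - 9.4000i) / (8.4^2 + 9.4^2)
Numerator real = -11.8*8.4 - (14.8)*9.4 = -238.24
Numerator imag = -14.8*8.4 - (-11.8)*9.4 = -13.4
Denominator = 158.92
Re(z) = -238.24/158.92 = -1.4991
Im(z) = -13.4/158.92 = -0.0843

Re(z) = -1.4991, Im(z) = -0.0843


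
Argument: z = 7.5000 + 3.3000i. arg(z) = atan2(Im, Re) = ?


Re = 7.5, Im = 3.3
arg = atan2(3.3, 7.5) = 23.7495 degrees

arg(z) = 23.7495 degrees


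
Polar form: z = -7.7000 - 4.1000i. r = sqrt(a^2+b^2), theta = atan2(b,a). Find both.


r = sqrt(59.29+16.81) = sqrt(76.1) = 8.7235
theta = atan2(-4.1, -7.7) = -151.9661 degrees

r = 8.7235, theta = -151.9661 degrees


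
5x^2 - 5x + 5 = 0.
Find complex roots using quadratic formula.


disc = (-5)^2 - 4*5*5 = 25 - 100 = -75
sqrt(|disc|) = sqrt(75) = 8.6603
Real part = 5/(2*5) = 0.5000
Imag part = 8.6603/(2*5) = 0.8660

0.5000 ± 0.8660i


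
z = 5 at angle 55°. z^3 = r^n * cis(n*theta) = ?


r^3 = 5^3 = 125
n*theta = 3*55° = 165° = 165° (mod 360)
a = 125*cos(165°) = -120.7407
b = 125*sin(165°) = 32.3524

125 cis(165°) = -120.7407 + 32.3524i


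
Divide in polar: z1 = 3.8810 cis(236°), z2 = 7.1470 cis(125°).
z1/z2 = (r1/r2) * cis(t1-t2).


r = 3.8810 / 7.1470 = 0.5430
theta = 236° - 125° = 111° = 111° (mod 360)

0.5430 cis(111°)


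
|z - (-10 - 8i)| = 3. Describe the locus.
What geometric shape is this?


|z - z0| = r is a circle with center z0 and radius r.
Center = (-10, -8), radius = 3

Circle with center (-10, -8) and radius 3


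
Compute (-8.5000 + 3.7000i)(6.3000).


Real = -8.5*6.3 - 3.7*0 = -53.55 - 0 = -53.55
Imag = -8.5*0 + 6.3*3.7 = 0 + 23.31 = 23.31

-53.5500 + 23.3100i


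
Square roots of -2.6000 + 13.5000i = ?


|z| = sqrt(6.76+182.25) = 13.7481
sqrt((|z|+a)/2) = sqrt((13.7481+(-2.6))/2) = sqrt(5.5740) = 2.3609
sqrt((|z|-a)/2) = sqrt((13.7481-(-2.6))/2) = sqrt(8.1740) = 2.8590

±(2.3609 + 2.8590i) i.e. 2.3609 + 2.8590i and -2.3609 - 2.8590i


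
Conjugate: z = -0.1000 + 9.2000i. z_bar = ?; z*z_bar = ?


z_bar = -0.1000 - 9.2000i
z*z_bar = (-0.1)^2 + 9.2^2 = 0.01 + 84.64 = 84.65

z_bar = -0.1000 - 9.2000i, z*z_bar = 84.65


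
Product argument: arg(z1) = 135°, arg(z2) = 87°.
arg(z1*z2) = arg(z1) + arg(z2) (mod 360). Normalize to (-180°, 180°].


arg(z1*z2) = 135° + 87° = 222°
Normalized to (-180°, 180°]: -138°

-138°


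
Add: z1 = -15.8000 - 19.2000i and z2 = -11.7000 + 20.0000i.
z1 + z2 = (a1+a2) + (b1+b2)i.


Real: -15.8 - 11.7 = -27.5
Imag: -19.2 + 20 = 0.8

-27.5000 + 0.8000i


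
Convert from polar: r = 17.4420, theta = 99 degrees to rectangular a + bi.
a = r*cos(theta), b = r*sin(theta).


a = 17.4420*cos(99°) = 17.4420*(-0.15643) = -2.7285
b = 17.4420*sin(99°) = 17.4420*0.98769 = 17.2273

-2.7285 + 17.2273i


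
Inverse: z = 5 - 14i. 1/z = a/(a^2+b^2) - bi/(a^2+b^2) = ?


|z|^2 = 25+196 = 221
1/z = (5 + 14i)/221

1/z = 0.0226 + 0.0633i


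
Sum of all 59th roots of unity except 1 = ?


With w = e^(2*pi*i/59), all 59 of the 59th roots of unity w^0 = 1, w, ..., w^(58) sum to 0: 1 + w + ... + w^(58) = (1 - w^59)/(1 - w) = 0 since w^59 = 1, w ≠ 1.
Removing the root 1: w + w^2 + ... + w^(58) = 0 - 1 = -1

Sum = -1


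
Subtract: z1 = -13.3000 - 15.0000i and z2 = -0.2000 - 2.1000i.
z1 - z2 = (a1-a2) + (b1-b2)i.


Real: -13.3 + 0.2 = -13.1
Imag: -15 + 2.1 = -12.9

-13.1000 - 12.9000i


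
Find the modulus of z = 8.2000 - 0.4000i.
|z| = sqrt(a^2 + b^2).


|z| = sqrt(8.2^2 + (-0.4)^2) = sqrt(67.24 + 0.16) = sqrt(67.4) = 8.2098

|z| = 8.2098


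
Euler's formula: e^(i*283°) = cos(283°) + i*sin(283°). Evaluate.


cos(283°) = 0.2250
sin(283°) = -0.9744

e^(i*283°) = 0.2250 - 0.9744i


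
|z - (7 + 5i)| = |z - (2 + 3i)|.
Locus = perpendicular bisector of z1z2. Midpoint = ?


Equal distances means the locus is the perpendicular bisector of z1 and z2.
Midpoint = ((7+2)/2, (5+3)/2) = (4.5000, 4.0000)

Perpendicular bisector through (4.5000, 4.0000)


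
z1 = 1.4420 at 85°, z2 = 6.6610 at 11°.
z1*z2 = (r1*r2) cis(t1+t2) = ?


r = 1.4420 * 6.6610 = 9.6052
theta = 85° + 11° = 96° = 96° (mod 360)

9.6052 cis(96°)


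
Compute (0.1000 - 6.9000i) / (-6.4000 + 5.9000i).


Conjugate of z2 = -6.4000 - 5.9000i
Numerator: (0.1000 - 6.9000i)(-6.4000 - 5.9000i) = -41.3500 + 43.5700i
Denominator: (-6.4)^2 + 5.9^2 = 75.77
Result = (-41.3500 + 43.5700i)/75.77

-0.5457 + 0.5750i


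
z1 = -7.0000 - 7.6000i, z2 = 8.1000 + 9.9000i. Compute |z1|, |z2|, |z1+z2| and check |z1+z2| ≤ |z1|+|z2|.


|z1| = sqrt((-7)^2 + (-7.6)^2) = sqrt(106.76) = 10.3325
|z2| = sqrt(8.1^2 + 9.9^2) = sqrt(163.62) = 12.7914
z1+z2 = 1.1000 + 2.3000i
|z1+z2| = sqrt(6.5) = 2.5495
|z1|+|z2| = 10.3325 + 12.7914 = 23.1239

|z1+z2| = 2.5495 ≤ |z1|+|z2| = 23.1239 (verified)


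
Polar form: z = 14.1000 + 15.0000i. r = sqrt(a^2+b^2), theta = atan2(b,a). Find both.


r = sqrt(198.81+225) = sqrt(423.81) = 20.5866
theta = atan2(15, 14.1) = 46.7715 degrees

r = 20.5866, theta = 46.7715 degrees


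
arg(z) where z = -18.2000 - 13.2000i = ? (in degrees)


Re = -18.2, Im = -13.2
arg = atan2(-13.2, -18.2) = -144.0476 degrees

arg(z) = -144.0476 degrees


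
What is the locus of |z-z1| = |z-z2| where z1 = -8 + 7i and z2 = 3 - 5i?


Equal distances means the locus is the perpendicular bisector of z1 and z2.
Midpoint = ((-8+3)/2, (7+(-5))/2) = (-2.5000, 1.0000)

Perpendicular bisector through (-2.5000, 1.0000)


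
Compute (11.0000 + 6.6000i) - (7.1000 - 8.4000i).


Real: 11 - 7.1 = 3.9
Imag: 6.6 + 8.4 = 15

3.9000 + 15.0000i


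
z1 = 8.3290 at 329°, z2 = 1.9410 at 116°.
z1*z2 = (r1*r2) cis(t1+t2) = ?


r = 8.3290 * 1.9410 = 16.1666
theta = 329° + 116° = 445° = 85° (mod 360)

16.1666 cis(85°)


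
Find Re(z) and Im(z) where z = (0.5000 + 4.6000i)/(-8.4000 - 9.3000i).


Multiply by conjugate: (0.5000 + 4.6000i)(-8.4000 + 9.3000i) / ((-8.4)^2 + (-9.3)^2)
Numerator real = 0.5*(-8.4) + 4.6*(-9.3) = -46.98
Numerator imag = 4.6*(-8.4) - 0.5*(-9.3) = -33.99
Denominator = 157.05
Re(z) = -46.98/157.05 = -0.2991
Im(z) = -33.99/157.05 = -0.2164

Re(z) = -0.2991, Im(z) = -0.2164


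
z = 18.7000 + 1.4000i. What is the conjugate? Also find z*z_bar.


z_bar = 18.7000 - 1.4000i
z*z_bar = 18.7^2 + 1.4^2 = 349.69 + 1.96 = 351.65

z_bar = 18.7000 - 1.4000i, z*z_bar = 351.65


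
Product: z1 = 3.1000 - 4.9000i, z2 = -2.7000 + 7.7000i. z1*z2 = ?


Real = 3.1*(-2.7) - (-4.9)*7.7 = -8.37 - (-37.73) = 29.36
Imag = 3.1*7.7 - (2.7)*(-4.9) = 23.87 + 13.23 = 37.1

29.3600 + 37.1000i


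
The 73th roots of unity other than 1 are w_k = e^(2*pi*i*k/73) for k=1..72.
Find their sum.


With w = e^(2*pi*i/73), all 73 of the 73th roots of unity w^0 = 1, w, ..., w^(72) sum to 0: 1 + w + ... + w^(72) = (1 - w^73)/(1 - w) = 0 since w^73 = 1, w ≠ 1.
Removing the root 1: w + w^2 + ... + w^(72) = 0 - 1 = -1

Sum = -1


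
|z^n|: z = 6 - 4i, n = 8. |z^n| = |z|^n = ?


|z| = sqrt(36+16) = sqrt(52) = 7.2111
|z^8| = |z|^8 = (sqrt(52))^8 = 52^4 = 7311616

|z^8| = 7311616


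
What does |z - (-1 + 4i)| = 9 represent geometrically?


|z - z0| = r is a circle with center z0 and radius r.
Center = (-1, 4), radius = 9

Circle with center (-1, 4) and radius 9


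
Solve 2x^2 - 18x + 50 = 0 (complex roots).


disc = (-18)^2 - 4*2*50 = 324 - 400 = -76
sqrt(|disc|) = sqrt(76) = 8.7178
Real part = 18/(2*2) = 4.5000
Imag part = 8.7178/(2*2) = 2.1794

4.5000 ± 2.1794i


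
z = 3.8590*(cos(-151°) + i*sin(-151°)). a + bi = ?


a = 3.8590*cos(-151°) = 3.8590*(-0.87462) = -3.3752
b = 3.8590*sin(-151°) = 3.8590*(-0.48481) = -1.8709

-3.3752 - 1.8709i


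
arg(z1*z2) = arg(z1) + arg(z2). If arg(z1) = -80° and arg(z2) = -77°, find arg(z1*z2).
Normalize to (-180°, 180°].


arg(z1*z2) = -80° - 77° = -157°
Normalized to (-180°, 180°]: -157°

-157°


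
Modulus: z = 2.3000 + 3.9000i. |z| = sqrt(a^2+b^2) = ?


|z| = sqrt(2.3^2 + 3.9^2) = sqrt(5.29 + 15.21) = sqrt(20.5) = 4.5277

|z| = 4.5277


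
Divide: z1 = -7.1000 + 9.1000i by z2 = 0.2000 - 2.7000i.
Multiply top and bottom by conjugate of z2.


Conjugate of z2 = 0.2000 + 2.7000i
Numerator: (-7.1000 + 9.1000i)(0.2000 + 2.7000i) = -25.9900 - 17.3500i
Denominator: 0.2^2 + (-2.7)^2 = 7.33
Result = (-25.9900 - 17.3500i)/7.33

-3.5457 - 2.3670i


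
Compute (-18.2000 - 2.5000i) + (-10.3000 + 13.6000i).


Real: -18.2 - 10.3 = -28.5
Imag: -2.5 + 13.6 = 11.1

-28.5000 + 11.1000i


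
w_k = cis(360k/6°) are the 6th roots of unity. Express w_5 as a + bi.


Angle = 360*5/6 = 300°
a = cos(300°) = 0.5000
b = sin(300°) = -0.8660

0.5000 - 0.8660i


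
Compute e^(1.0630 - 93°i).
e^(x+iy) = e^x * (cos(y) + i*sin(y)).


e^1.0630 = 2.89504
cos(-93°) = -0.05234
sin(-93°) = -0.99863
Real = 2.89504*(-0.05234) = -0.1515
Imag = 2.89504*(-0.99863) = -2.8911

-0.1515 - 2.8911i


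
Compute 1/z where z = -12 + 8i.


|z|^2 = 144+64 = 208
1/z = (-12 - 8i)/208

1/z = -0.0577 - 0.0385i


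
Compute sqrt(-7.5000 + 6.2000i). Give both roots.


|z| = sqrt(56.25+38.44) = 9.7309
sqrt((|z|+a)/2) = sqrt((9.7309+(-7.5))/2) = sqrt(1.1154) = 1.0561
sqrt((|z|-a)/2) = sqrt((9.7309-(-7.5))/2) = sqrt(8.6154) = 2.9352

±(1.0561 + 2.9352i) i.e. 1.0561 + 2.9352i and -1.0561 - 2.9352i


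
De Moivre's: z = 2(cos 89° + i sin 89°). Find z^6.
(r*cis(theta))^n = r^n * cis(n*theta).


r^6 = 2^6 = 64
n*theta = 6*89° = 534° = 174° (mod 360)
a = 64*cos(174°) = -63.6494
b = 64*sin(174°) = 6.6898

64 cis(174°) = -63.6494 + 6.6898i


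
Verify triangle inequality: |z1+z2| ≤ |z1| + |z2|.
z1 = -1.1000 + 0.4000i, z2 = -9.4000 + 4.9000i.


|z1| = sqrt((-1.1)^2 + 0.4^2) = sqrt(1.37) = 1.1705
|z2| = sqrt((-9.4)^2 + 4.9^2) = sqrt(112.37) = 10.6005
z1+z2 = -10.5000 + 5.3000i
|z1+z2| = sqrt(138.34) = 11.7618
|z1|+|z2| = 1.1705 + 10.6005 = 11.7710

|z1+z2| = 11.7618 ≤ |z1|+|z2| = 11.7710 (verified)


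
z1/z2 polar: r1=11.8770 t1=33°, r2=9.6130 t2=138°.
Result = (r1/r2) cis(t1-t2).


r = 11.8770 / 9.6130 = 1.2355
theta = 33° - 138° = -105° = 255° (mod 360)

1.2355 cis(255°)


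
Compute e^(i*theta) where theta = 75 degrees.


cos(75°) = 0.2588
sin(75°) = 0.9659

e^(i*75°) = 0.2588 + 0.9659i


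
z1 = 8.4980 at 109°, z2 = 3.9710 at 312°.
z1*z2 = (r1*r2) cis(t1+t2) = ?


r = 8.4980 * 3.9710 = 33.7456
theta = 109° + 312° = 421° = 61° (mod 360)

33.7456 cis(61°)


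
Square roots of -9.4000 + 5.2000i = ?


|z| = sqrt(88.36+27.04) = 10.7424
sqrt((|z|+a)/2) = sqrt((10.7424+(-9.4))/2) = sqrt(0.6712) = 0.8193
sqrt((|z|-a)/2) = sqrt((10.7424-(-9.4))/2) = sqrt(10.0712) = 3.1735

±(0.8193 + 3.1735i) i.e. 0.8193 + 3.1735i and -0.8193 - 3.1735i


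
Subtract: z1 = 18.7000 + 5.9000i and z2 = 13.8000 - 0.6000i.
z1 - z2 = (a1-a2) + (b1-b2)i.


Real: 18.7 - 13.8 = 4.9
Imag: 5.9 + 0.6 = 6.5

4.9000 + 6.5000i


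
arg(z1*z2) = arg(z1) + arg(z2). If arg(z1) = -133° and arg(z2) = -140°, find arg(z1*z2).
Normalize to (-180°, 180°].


arg(z1*z2) = -133° - 140° = -273°
Normalized to (-180°, 180°]: 87°

87°


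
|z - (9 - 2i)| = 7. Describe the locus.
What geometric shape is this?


|z - z0| = r is a circle with center z0 and radius r.
Center = (9, -2), radius = 7

Circle with center (9, -2) and radius 7


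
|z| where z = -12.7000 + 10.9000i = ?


|z| = sqrt((-12.7)^2 + 10.9^2) = sqrt(161.29 + 118.81) = sqrt(280.1) = 16.7362

|z| = 16.7362


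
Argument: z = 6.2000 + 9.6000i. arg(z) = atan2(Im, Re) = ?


Re = 6.2, Im = 9.6
arg = atan2(9.6, 6.2) = 57.1443 degrees

arg(z) = 57.1443 degrees


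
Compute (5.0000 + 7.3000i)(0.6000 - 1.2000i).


Real = 5*0.6 - 7.3*(-1.2) = 3 - (-8.76) = 11.76
Imag = 5*(-1.2) + 0.6*7.3 = -6 + 4.38 = -1.62

11.7600 - 1.6200i


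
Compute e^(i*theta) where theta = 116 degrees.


cos(116°) = -0.4384
sin(116°) = 0.8988

e^(i*116°) = -0.4384 + 0.8988i


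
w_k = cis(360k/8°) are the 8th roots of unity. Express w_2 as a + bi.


Angle = 360*2/8 = 90°
a = cos(90°) = 0
b = sin(90°) = 1.0000

0 + 1.0000i


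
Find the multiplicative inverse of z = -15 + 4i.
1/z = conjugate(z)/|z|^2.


|z|^2 = 225+16 = 241
1/z = (-15 - 4i)/241

1/z = -0.0622 - 0.0166i


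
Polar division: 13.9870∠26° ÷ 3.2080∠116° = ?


r = 13.9870 / 3.2080 = 4.3600
theta = 26° - 116° = -90° = 270° (mod 360)

4.3600 cis(270°)


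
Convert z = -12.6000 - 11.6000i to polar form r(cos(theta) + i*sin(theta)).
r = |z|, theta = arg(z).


r = sqrt(158.76+134.56) = sqrt(293.32) = 17.1266
theta = atan2(-11.6, -12.6) = -137.3662 degrees

r = 17.1266, theta = -137.3662 degrees


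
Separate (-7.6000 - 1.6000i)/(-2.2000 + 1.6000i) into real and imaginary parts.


Multiply by conjugate: (-7.6000 - 1.6000i)(-2.2000 - 1.6000i) / ((-2.2)^2 + 1.6^2)
Numerator real = -7.6*(-2.2) - (1.6)*1.6 = 14.16
Numerator imag = -1.6*(-2.2) - (-7.6)*1.6 = 15.68
Denominator = 7.4
Re(z) = 14.16/7.4 = 1.9135
Im(z) = 15.68/7.4 = 2.1189

Re(z) = 1.9135, Im(z) = 2.1189


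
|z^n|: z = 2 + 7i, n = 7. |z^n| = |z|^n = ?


|z| = sqrt(4+49) = sqrt(53) = 7.2801
|z^7| = |z|^7 = (sqrt(53))^7 = 53^3 * sqrt(53) = 148877*sqrt(53)

|z^7| = 148877*sqrt(53) ≈ 1083840.9200


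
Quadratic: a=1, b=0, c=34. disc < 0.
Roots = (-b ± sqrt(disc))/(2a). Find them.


disc = 0^2 - 4*1*34 = 0 - 136 = -136
sqrt(|disc|) = sqrt(136) = 11.6619
Real part = 0/(2*1) = 0
Imag part = 11.6619/(2*1) = 5.8310

0 ± 5.8310i


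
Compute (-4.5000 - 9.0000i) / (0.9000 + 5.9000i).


Conjugate of z2 = 0.9000 - 5.9000i
Numerator: (-4.5000 - 9.0000i)(0.9000 - 5.9000i) = -57.1500 + 18.4500i
Denominator: 0.9^2 + 5.9^2 = 35.62
Result = (-57.1500 + 18.4500i)/35.62

-1.6044 + 0.5180i


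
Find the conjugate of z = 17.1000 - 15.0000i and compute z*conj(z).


z_bar = 17.1000 + 15.0000i
z*z_bar = 17.1^2 + (-15)^2 = 292.41 + 225 = 517.41

z_bar = 17.1000 + 15.0000i, z*z_bar = 517.41


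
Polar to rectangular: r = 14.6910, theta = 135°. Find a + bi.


a = 14.6910*cos(135°) = 14.6910*(-0.707107) = -10.3881
b = 14.6910*sin(135°) = 14.6910*0.707107 = 10.3881

-10.3881 + 10.3881i


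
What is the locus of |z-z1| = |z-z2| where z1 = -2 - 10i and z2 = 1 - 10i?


Equal distances means the locus is the perpendicular bisector of z1 and z2.
Midpoint = ((-2+1)/2, (-10+(-10))/2) = (-0.5000, -10.0000)

Perpendicular bisector through (-0.5000, -10.0000)


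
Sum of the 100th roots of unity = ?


The sum of all 100th roots of unity is 0.
Geometric series: (1 - w^100)/(1 - w) = (1-1)/(1-w) = 0 since w^100 = 1, w ≠ 1.
Alternatively: coefficient of z^99 in z^100 - 1 is 0.

0


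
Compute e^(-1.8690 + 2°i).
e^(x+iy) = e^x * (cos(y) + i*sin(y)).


e^-1.8690 = 0.1543
cos(2°) = 0.9994
sin(2°) = 0.0349
Real = 0.1543*0.9994 = 0.1542
Imag = 0.1543*0.0349 = 0.0054

0.1542 + 0.0054i


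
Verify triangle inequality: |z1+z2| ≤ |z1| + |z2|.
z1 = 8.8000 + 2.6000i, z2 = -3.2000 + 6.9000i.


|z1| = sqrt(8.8^2 + 2.6^2) = sqrt(84.2) = 9.1761
|z2| = sqrt((-3.2)^2 + 6.9^2) = sqrt(57.85) = 7.6059
z1+z2 = 5.6000 + 9.5000i
|z1+z2| = sqrt(121.61) = 11.0277
|z1|+|z2| = 9.1761 + 7.6059 = 16.7820

|z1+z2| = 11.0277 ≤ |z1|+|z2| = 16.7820 (verified)


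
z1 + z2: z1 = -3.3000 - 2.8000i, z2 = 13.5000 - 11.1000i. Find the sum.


Real: -3.3 + 13.5 = 10.2
Imag: -2.8 - 11.1 = -13.9

10.2000 - 13.9000i


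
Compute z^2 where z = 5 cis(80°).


r^2 = 5^2 = 25
n*theta = 2*80° = 160° = 160° (mod 360)
a = 25*cos(160°) = -23.4923
b = 25*sin(160°) = 8.5505

25 cis(160°) = -23.4923 + 8.5505i


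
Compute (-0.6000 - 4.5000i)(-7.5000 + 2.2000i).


Real = -0.6*(-7.5) - (-4.5)*2.2 = 4.5 - (-9.9) = 14.4
Imag = -0.6*2.2 - (7.5)*(-4.5) = -1.32 + 33.75 = 32.43

14.4000 + 32.4300i


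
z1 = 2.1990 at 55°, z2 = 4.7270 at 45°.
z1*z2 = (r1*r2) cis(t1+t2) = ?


r = 2.1990 * 4.7270 = 10.3947
theta = 55° + 45° = 100° = 100° (mod 360)

10.3947 cis(100°)


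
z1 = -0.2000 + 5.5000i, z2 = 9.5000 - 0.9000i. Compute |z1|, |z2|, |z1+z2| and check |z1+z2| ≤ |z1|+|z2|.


|z1| = sqrt((-0.2)^2 + 5.5^2) = sqrt(30.29) = 5.5036
|z2| = sqrt(9.5^2 + (-0.9)^2) = sqrt(91.06) = 9.5425
z1+z2 = 9.3000 + 4.6000i
|z1+z2| = sqrt(107.65) = 10.3755
|z1|+|z2| = 5.5036 + 9.5425 = 15.0461

|z1+z2| = 10.3755 ≤ |z1|+|z2| = 15.0461 (verified)


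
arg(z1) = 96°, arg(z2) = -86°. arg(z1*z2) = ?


arg(z1*z2) = 96° - 86° = 10°
Normalized to (-180°, 180°]: 10°

10°


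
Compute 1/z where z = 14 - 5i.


|z|^2 = 196+25 = 221
1/z = (14 + 5i)/221

1/z = 0.0633 + 0.0226i


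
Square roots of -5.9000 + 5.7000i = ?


|z| = sqrt(34.81+32.49) = 8.2037
sqrt((|z|+a)/2) = sqrt((8.2037+(-5.9))/2) = sqrt(1.1518) = 1.0732
sqrt((|z|-a)/2) = sqrt((8.2037-(-5.9))/2) = sqrt(7.0518) = 2.6555

±(1.0732 + 2.6555i) i.e. 1.0732 + 2.6555i and -1.0732 - 2.6555i


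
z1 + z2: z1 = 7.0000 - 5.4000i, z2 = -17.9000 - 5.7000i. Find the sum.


Real: 7 - 17.9 = -10.9
Imag: -5.4 - 5.7 = -11.1

-10.9000 - 11.1000i


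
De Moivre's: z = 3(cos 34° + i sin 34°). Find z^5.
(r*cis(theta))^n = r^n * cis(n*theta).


r^5 = 3^5 = 243
n*theta = 5*34° = 170° = 170° (mod 360)
a = 243*cos(170°) = -239.3083
b = 243*sin(170°) = 42.1965

243 cis(170°) = -239.3083 + 42.1965i


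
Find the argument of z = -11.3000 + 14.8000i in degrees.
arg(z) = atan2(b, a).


Re = -11.3, Im = 14.8
arg = atan2(14.8, -11.3) = 127.3622 degrees

arg(z) = 127.3622 degrees


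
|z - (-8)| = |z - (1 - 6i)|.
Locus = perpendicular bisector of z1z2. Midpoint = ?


Equal distances means the locus is the perpendicular bisector of z1 and z2.
Midpoint = ((-8+1)/2, (0+(-6))/2) = (-3.5000, -3.0000)

Perpendicular bisector through (-3.5000, -3.0000)


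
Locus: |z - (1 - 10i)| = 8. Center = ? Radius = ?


|z - z0| = r is a circle with center z0 and radius r.
Center = (1, -10), radius = 8

Circle with center (1, -10) and radius 8


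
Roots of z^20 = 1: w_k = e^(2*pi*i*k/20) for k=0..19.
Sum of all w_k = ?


The sum of all 20th roots of unity is 0.
Geometric series: (1 - w^20)/(1 - w) = (1-1)/(1-w) = 0 since w^20 = 1, w ≠ 1.
Alternatively: coefficient of z^19 in z^20 - 1 is 0.

0


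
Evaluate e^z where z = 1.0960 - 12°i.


e^1.0960 = 2.9922
cos(-12°) = 0.97815
sin(-12°) = -0.2079
Real = 2.9922*0.97815 = 2.9268
Imag = 2.9922*(-0.2079) = -0.6221

2.9268 - 0.6221i


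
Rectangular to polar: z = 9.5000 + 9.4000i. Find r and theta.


r = sqrt(90.25+88.36) = sqrt(178.61) = 13.3645
theta = atan2(9.4, 9.5) = 44.6969 degrees

r = 13.3645, theta = 44.6969 degrees


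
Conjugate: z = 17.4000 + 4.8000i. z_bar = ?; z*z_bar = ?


z_bar = 17.4000 - 4.8000i
z*z_bar = 17.4^2 + 4.8^2 = 302.76 + 23.04 = 325.8

z_bar = 17.4000 - 4.8000i, z*z_bar = 325.8


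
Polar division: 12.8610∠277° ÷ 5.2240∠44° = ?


r = 12.8610 / 5.2240 = 2.4619
theta = 277° - 44° = 233° = 233° (mod 360)

2.4619 cis(233°)


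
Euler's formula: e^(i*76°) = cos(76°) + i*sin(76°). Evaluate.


cos(76°) = 0.2419
sin(76°) = 0.9703

e^(i*76°) = 0.2419 + 0.9703i


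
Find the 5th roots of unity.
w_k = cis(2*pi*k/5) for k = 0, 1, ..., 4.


The 5th roots of unity are cis(360k/5°) for k=0..4
Angle step = 360/5 = 72°
Primitive root: cis(72°)
Primitive root = 0.3090 + 0.9511i

5 roots at angles: 0°, 72°, 144°, 216°, 288°


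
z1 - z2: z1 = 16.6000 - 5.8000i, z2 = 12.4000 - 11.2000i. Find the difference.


Real: 16.6 - 12.4 = 4.2
Imag: -5.8 + 11.2 = 5.4

4.2000 + 5.4000i


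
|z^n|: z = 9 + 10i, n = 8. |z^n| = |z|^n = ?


|z| = sqrt(81+100) = sqrt(181) = 13.4536
|z^8| = |z|^8 = (sqrt(181))^8 = 181^4 = 1073283121

|z^8| = 1073283121


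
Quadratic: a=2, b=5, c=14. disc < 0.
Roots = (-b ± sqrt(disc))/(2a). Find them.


disc = 5^2 - 4*2*14 = 25 - 112 = -87
sqrt(|disc|) = sqrt(87) = 9.3274
Real part = -5/(2*2) = -1.2500
Imag part = 9.3274/(2*2) = 2.3318

-1.2500 ± 2.3318i


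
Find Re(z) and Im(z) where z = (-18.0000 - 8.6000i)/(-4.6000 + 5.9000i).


Multiply by conjugate: (-18.0000 - 8.6000i)(-4.6000 - 5.9000i) / ((-4.6)^2 + 5.9^2)
Numerator real = -18*(-4.6) - (8.6)*5.9 = 32.06
Numerator imag = -8.6*(-4.6) - (-18)*5.9 = 145.76
Denominator = 55.97
Re(z) = 32.06/55.97 = 0.5728
Im(z) = 145.76/55.97 = 2.6043

Re(z) = 0.5728, Im(z) = 2.6043


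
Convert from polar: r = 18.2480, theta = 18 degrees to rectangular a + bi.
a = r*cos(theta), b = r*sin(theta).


a = 18.2480*cos(18°) = 18.2480*0.95106 = 17.3549
b = 18.2480*sin(18°) = 18.2480*0.309017 = 5.6389

17.3549 + 5.6389i


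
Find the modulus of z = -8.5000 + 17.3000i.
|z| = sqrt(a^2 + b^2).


|z| = sqrt((-8.5)^2 + 17.3^2) = sqrt(72.25 + 299.29) = sqrt(371.54) = 19.2754

|z| = 19.2754


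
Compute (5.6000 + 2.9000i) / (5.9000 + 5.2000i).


Conjugate of z2 = 5.9000 - 5.2000i
Numerator: (5.6000 + 2.9000i)(5.9000 - 5.2000i) = 48.1200 - 12.0100i
Denominator: 5.9^2 + 5.2^2 = 61.85
Result = (48.1200 - 12.0100i)/61.85

0.7780 - 0.1942i


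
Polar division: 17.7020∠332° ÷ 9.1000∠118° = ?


r = 17.7020 / 9.1000 = 1.9453
theta = 332° - 118° = 214° = 214° (mod 360)

1.9453 cis(214°)


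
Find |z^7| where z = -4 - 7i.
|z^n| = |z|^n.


|z| = sqrt(16+49) = sqrt(65) = 8.0623
|z^7| = |z|^7 = (sqrt(65))^7 = 65^3 * sqrt(65) = 274625*sqrt(65)

|z^7| = 274625*sqrt(65) ≈ 2214097.5341


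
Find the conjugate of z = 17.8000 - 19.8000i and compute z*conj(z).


z_bar = 17.8000 + 19.8000i
z*z_bar = 17.8^2 + (-19.8)^2 = 316.84 + 392.04 = 708.88

z_bar = 17.8000 + 19.8000i, z*z_bar = 708.88


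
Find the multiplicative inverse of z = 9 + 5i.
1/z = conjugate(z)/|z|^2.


|z|^2 = 81+25 = 106
1/z = (9 - 5i)/106

1/z = 0.0849 - 0.0472i


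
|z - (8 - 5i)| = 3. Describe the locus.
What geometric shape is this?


|z - z0| = r is a circle with center z0 and radius r.
Center = (8, -5), radius = 3

Circle with center (8, -5) and radius 3


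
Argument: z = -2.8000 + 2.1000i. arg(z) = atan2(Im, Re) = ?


Re = -2.8, Im = 2.1
arg = atan2(2.1, -2.8) = 143.1301 degrees

arg(z) = 143.1301 degrees


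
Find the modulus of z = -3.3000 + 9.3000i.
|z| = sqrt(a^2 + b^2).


|z| = sqrt((-3.3)^2 + 9.3^2) = sqrt(10.89 + 86.49) = sqrt(97.38) = 9.8681

|z| = 9.8681


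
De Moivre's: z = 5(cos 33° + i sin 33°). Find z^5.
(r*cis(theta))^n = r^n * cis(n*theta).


r^5 = 5^5 = 3125
n*theta = 5*33° = 165° = 165° (mod 360)
a = 3125*cos(165°) = -3018.5182
b = 3125*sin(165°) = 808.8095

3125 cis(165°) = -3018.5182 + 808.8095i


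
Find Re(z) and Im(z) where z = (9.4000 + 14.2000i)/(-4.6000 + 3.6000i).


Multiply by conjugate: (9.4000 + 14.2000i)(-4.6000 - 3.6000i) / ((-4.6)^2 + 3.6^2)
Numerator real = 9.4*(-4.6) + 14.2*3.6 = 7.88
Numerator imag = 14.2*(-4.6) - 9.4*3.6 = -99.16
Denominator = 34.12
Re(z) = 7.88/34.12 = 0.2309
Im(z) = -99.16/34.12 = -2.9062

Re(z) = 0.2309, Im(z) = -2.9062


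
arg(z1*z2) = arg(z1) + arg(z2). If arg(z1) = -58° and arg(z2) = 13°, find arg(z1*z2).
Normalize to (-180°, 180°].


arg(z1*z2) = -58° + 13° = -45°
Normalized to (-180°, 180°]: -45°

-45°


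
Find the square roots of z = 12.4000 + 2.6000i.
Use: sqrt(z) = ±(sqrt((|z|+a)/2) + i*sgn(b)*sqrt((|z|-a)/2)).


|z| = sqrt(153.76+6.76) = 12.6696
sqrt((|z|+a)/2) = sqrt((12.6696+12.4)/2) = sqrt(12.5348) = 3.5405
sqrt((|z|-a)/2) = sqrt((12.6696-12.4)/2) = sqrt(0.1348) = 0.3672

±(3.5405 + 0.3672i) i.e. 3.5405 + 0.3672i and -3.5405 - 0.3672i


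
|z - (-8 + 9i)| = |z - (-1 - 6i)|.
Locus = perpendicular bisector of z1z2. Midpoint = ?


Equal distances means the locus is the perpendicular bisector of z1 and z2.
Midpoint = ((-8+(-1))/2, (9+(-6))/2) = (-4.5000, 1.5000)

Perpendicular bisector through (-4.5000, 1.5000)


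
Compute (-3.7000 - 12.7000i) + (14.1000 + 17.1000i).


Real: -3.7 + 14.1 = 10.4
Imag: -12.7 + 17.1 = 4.4

10.4000 + 4.4000i


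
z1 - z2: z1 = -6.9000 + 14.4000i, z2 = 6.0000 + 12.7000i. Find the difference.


Real: -6.9 - 6 = -12.9
Imag: 14.4 - 12.7 = 1.7

-12.9000 + 1.7000i


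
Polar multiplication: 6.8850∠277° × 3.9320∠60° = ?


r = 6.8850 * 3.9320 = 27.0718
theta = 277° + 60° = 337° = 337° (mod 360)

27.0718 cis(337°)


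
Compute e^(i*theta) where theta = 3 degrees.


cos(3°) = 0.9986
sin(3°) = 0.0523

e^(i*3°) = 0.9986 + 0.0523i


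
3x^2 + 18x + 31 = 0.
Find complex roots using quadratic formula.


disc = 18^2 - 4*3*31 = 324 - 372 = -48
sqrt(|disc|) = sqrt(48) = 6.9282
Real part = -18/(2*3) = -3.0000
Imag part = 6.9282/(2*3) = 1.1547

-3.0000 ± 1.1547i


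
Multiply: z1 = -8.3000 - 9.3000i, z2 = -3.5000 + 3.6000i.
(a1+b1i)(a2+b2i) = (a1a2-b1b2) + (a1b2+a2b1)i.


Real = -8.3*(-3.5) - (-9.3)*3.6 = 29.05 - (-33.48) = 62.53
Imag = -8.3*3.6 - (3.5)*(-9.3) = -29.88 + 32.55 = 2.67

62.5300 + 2.6700i


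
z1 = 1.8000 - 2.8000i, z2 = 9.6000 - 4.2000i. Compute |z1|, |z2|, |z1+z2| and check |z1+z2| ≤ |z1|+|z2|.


|z1| = sqrt(1.8^2 + (-2.8)^2) = sqrt(11.08) = 3.3287
|z2| = sqrt(9.6^2 + (-4.2)^2) = sqrt(109.8) = 10.4785
z1+z2 = 11.4000 - 7.0000i
|z1+z2| = sqrt(178.96) = 13.3776
|z1|+|z2| = 3.3287 + 10.4785 = 13.8072

|z1+z2| = 13.3776 ≤ |z1|+|z2| = 13.8072 (verified)


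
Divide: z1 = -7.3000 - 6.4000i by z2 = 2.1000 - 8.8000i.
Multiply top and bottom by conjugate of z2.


Conjugate of z2 = 2.1000 + 8.8000i
Numerator: (-7.3000 - 6.4000i)(2.1000 + 8.8000i) = 40.9900 - 77.6800i
Denominator: 2.1^2 + (-8.8)^2 = 81.85
Result = (40.9900 - 77.6800i)/81.85

0.5008 - 0.9491i


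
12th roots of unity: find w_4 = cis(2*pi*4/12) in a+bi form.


Angle = 360*4/12 = 120°
a = cos(120°) = -0.5000
b = sin(120°) = 0.8660

-0.5000 + 0.8660i


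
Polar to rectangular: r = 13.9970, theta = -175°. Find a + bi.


a = 13.9970*cos(-175°) = 13.9970*(-0.99619) = -13.9437
b = 13.9970*sin(-175°) = 13.9970*(-0.087156) = -1.2199

-13.9437 - 1.2199i


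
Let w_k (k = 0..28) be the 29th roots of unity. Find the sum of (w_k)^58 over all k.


The roots are w_k = w^k with w = e^(2*pi*i/29), and (w^k)^58 = (w^58)^k.
So S = 1 + u + u^2 + ... + u^(28) with u = w^58.
58 = 2*29 + 0, so 58 is a multiple of 29 and u = (w^29)^2 = 1.
Every one of the 29 terms equals 1: S = 29

S = 29


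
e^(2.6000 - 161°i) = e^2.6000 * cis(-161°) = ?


e^2.6000 = 13.4637
cos(-161°) = -0.94552
sin(-161°) = -0.32557
Real = 13.4637*(-0.94552) = -12.7302
Imag = 13.4637*(-0.32557) = -4.3834

-12.7302 - 4.3834i


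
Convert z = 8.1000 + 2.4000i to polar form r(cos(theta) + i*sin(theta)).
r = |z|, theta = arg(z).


r = sqrt(65.61+5.76) = sqrt(71.37) = 8.4481
theta = atan2(2.4, 8.1) = 16.5044 degrees

r = 8.4481, theta = 16.5044 degrees


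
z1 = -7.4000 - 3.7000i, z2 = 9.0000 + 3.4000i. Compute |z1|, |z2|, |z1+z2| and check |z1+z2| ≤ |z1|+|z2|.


|z1| = sqrt((-7.4)^2 + (-3.7)^2) = sqrt(68.45) = 8.2735
|z2| = sqrt(9^2 + 3.4^2) = sqrt(92.56) = 9.6208
z1+z2 = 1.6000 - 0.3000i
|z1+z2| = sqrt(2.65) = 1.6279
|z1|+|z2| = 8.2735 + 9.6208 = 17.8943

|z1+z2| = 1.6279 ≤ |z1|+|z2| = 17.8943 (verified)


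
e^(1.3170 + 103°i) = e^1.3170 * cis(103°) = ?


e^1.3170 = 3.73221
cos(103°) = -0.22495
sin(103°) = 0.97437
Real = 3.73221*(-0.22495) = -0.8396
Imag = 3.73221*0.97437 = 3.6366

-0.8396 + 3.6366i


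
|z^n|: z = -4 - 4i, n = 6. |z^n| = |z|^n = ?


|z| = sqrt(16+16) = sqrt(32) = 5.6569
|z^6| = |z|^6 = (sqrt(32))^6 = 32^3 = 32768

|z^6| = 32768


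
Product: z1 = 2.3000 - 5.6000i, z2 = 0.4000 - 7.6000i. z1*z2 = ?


Real = 2.3*0.4 - (-5.6)*(-7.6) = 0.92 - 42.56 = -41.64
Imag = 2.3*(-7.6) + 0.4*(-5.6) = -17.48 - (2.24) = -19.72

-41.6400 - 19.7200i


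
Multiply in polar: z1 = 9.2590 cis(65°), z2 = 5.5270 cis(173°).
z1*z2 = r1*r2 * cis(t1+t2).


r = 9.2590 * 5.5270 = 51.1745
theta = 65° + 173° = 238° = 238° (mod 360)

51.1745 cis(238°)


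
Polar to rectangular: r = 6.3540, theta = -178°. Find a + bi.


a = 6.3540*cos(-178°) = 6.3540*(-0.99939) = -6.3501
b = 6.3540*sin(-178°) = 6.3540*(-0.0349) = -0.2218

-6.3501 - 0.2218i


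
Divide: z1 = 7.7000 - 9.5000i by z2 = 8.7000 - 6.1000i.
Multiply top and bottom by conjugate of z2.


Conjugate of z2 = 8.7000 + 6.1000i
Numerator: (7.7000 - 9.5000i)(8.7000 + 6.1000i) = 124.9400 - 35.6800i
Denominator: 8.7^2 + (-6.1)^2 = 112.9
Result = (124.9400 - 35.6800i)/112.9

1.1066 - 0.3160i


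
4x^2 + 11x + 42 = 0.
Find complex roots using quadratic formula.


disc = 11^2 - 4*4*42 = 121 - 672 = -551
sqrt(|disc|) = sqrt(551) = 23.4734
Real part = -11/(2*4) = -1.3750
Imag part = 23.4734/(2*4) = 2.9342

-1.3750 ± 2.9342i


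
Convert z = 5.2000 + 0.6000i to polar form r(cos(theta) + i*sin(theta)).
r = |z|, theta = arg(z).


r = sqrt(27.04+0.36) = sqrt(27.4) = 5.2345
theta = atan2(0.6, 5.2) = 6.5819 degrees

r = 5.2345, theta = 6.5819 degrees


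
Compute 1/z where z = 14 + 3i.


|z|^2 = 196+9 = 205
1/z = (14 - 3i)/205

1/z = 0.0683 - 0.0146i


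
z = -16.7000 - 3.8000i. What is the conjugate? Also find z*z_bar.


z_bar = -16.7000 + 3.8000i
z*z_bar = (-16.7)^2 + (-3.8)^2 = 278.89 + 14.44 = 293.33

z_bar = -16.7000 + 3.8000i, z*z_bar = 293.33


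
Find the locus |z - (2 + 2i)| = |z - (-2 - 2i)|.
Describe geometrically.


Equal distances means the locus is the perpendicular bisector of z1 and z2.
Midpoint = ((2+(-2))/2, (2+(-2))/2) = (0, 0)

Perpendicular bisector through (0, 0)


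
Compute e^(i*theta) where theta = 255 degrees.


cos(255°) = -0.2588
sin(255°) = -0.9659

e^(i*255°) = -0.2588 - 0.9659i


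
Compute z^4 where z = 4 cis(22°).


r^4 = 4^4 = 256
n*theta = 4*22° = 88° = 88° (mod 360)
a = 256*cos(88°) = 8.9343
b = 256*sin(88°) = 255.8441

256 cis(88°) = 8.9343 + 255.8441i


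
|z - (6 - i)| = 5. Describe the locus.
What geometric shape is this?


|z - z0| = r is a circle with center z0 and radius r.
Center = (6, -1), radius = 5

Circle with center (6, -1) and radius 5


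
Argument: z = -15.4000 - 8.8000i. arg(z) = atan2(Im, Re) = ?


Re = -15.4, Im = -8.8
arg = atan2(-8.8, -15.4) = -150.2551 degrees

arg(z) = -150.2551 degrees


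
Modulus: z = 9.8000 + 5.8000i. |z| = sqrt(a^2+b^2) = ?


|z| = sqrt(9.8^2 + 5.8^2) = sqrt(96.04 + 33.64) = sqrt(129.68) = 11.3877

|z| = 11.3877


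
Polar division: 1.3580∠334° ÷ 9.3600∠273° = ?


r = 1.3580 / 9.3600 = 0.1451
theta = 334° - 273° = 61° = 61° (mod 360)

0.1451 cis(61°)


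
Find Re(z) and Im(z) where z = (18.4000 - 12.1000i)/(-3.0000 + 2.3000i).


Multiply by conjugate: (18.4000 - 12.1000i)(-3.0000 - 2.3000i) / ((-3)^2 + 2.3^2)
Numerator real = 18.4*(-3) - (12.1)*2.3 = -83.03
Numerator imag = -12.1*(-3) - 18.4*2.3 = -6.02
Denominator = 14.29
Re(z) = -83.03/14.29 = -5.8104
Im(z) = -6.02/14.29 = -0.4213

Re(z) = -5.8104, Im(z) = -0.4213


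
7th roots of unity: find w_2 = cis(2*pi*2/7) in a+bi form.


Angle = 360*2/7 = 102.8571°
a = cos(102.8571°) = -0.2225
b = sin(102.8571°) = 0.9749

-0.2225 + 0.9749i


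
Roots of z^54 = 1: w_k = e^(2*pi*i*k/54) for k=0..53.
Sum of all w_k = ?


The sum of all 54th roots of unity is 0.
Geometric series: (1 - w^54)/(1 - w) = (1-1)/(1-w) = 0 since w^54 = 1, w ≠ 1.
Alternatively: coefficient of z^53 in z^54 - 1 is 0.

0


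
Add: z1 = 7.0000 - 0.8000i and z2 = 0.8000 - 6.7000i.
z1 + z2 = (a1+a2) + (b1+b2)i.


Real: 7 + 0.8 = 7.8
Imag: -0.8 - 6.7 = -7.5

7.8000 - 7.5000i


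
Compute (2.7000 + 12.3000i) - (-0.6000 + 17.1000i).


Real: 2.7 + 0.6 = 3.3
Imag: 12.3 - 17.1 = -4.8

3.3000 - 4.8000i


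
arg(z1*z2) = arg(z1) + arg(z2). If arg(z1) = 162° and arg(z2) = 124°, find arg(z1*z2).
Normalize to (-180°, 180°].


arg(z1*z2) = 162° + 124° = 286°
Normalized to (-180°, 180°]: -74°

-74°


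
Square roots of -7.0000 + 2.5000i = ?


|z| = sqrt(49+6.25) = 7.4330
sqrt((|z|+a)/2) = sqrt((7.4330+(-7))/2) = sqrt(0.2165) = 0.4653
sqrt((|z|-a)/2) = sqrt((7.4330-(-7))/2) = sqrt(7.2165) = 2.6864

±(0.4653 + 2.6864i) i.e. 0.4653 + 2.6864i and -0.4653 - 2.6864i


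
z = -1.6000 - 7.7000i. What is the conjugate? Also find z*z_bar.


z_bar = -1.6000 + 7.7000i
z*z_bar = (-1.6)^2 + (-7.7)^2 = 2.56 + 59.29 = 61.85

z_bar = -1.6000 + 7.7000i, z*z_bar = 61.85


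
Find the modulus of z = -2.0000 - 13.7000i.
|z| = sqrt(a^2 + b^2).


|z| = sqrt((-2)^2 + (-13.7)^2) = sqrt(4 + 187.69) = sqrt(191.69) = 13.8452

|z| = 13.8452


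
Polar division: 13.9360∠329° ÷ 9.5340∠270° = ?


r = 13.9360 / 9.5340 = 1.4617
theta = 329° - 270° = 59° = 59° (mod 360)

1.4617 cis(59°)


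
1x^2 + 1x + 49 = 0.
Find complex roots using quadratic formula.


disc = 1^2 - 4*1*49 = 1 - 196 = -195
sqrt(|disc|) = sqrt(195) = 13.9642
Real part = -1/(2*1) = -0.5000
Imag part = 13.9642/(2*1) = 6.9821

-0.5000 ± 6.9821i


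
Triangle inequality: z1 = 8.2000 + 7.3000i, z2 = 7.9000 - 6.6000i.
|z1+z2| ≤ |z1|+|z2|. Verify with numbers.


|z1| = sqrt(8.2^2 + 7.3^2) = sqrt(120.53) = 10.9786
|z2| = sqrt(7.9^2 + (-6.6)^2) = sqrt(105.97) = 10.2942
z1+z2 = 16.1000 + 0.7000i
|z1+z2| = sqrt(259.7) = 16.1152
|z1|+|z2| = 10.9786 + 10.2942 = 21.2728

|z1+z2| = 16.1152 ≤ |z1|+|z2| = 21.2728 (verified)


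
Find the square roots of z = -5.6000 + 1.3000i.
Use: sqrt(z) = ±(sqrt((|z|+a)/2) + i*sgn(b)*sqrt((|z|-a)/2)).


|z| = sqrt(31.36+1.69) = 5.7489
sqrt((|z|+a)/2) = sqrt((5.7489+(-5.6))/2) = sqrt(0.0745) = 0.2729
sqrt((|z|-a)/2) = sqrt((5.7489-(-5.6))/2) = sqrt(5.6745) = 2.3821

±(0.2729 + 2.3821i) i.e. 0.2729 + 2.3821i and -0.2729 - 2.3821i


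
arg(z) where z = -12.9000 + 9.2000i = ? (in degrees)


Re = -12.9, Im = 9.2
arg = atan2(9.2, -12.9) = 144.5044 degrees

arg(z) = 144.5044 degrees


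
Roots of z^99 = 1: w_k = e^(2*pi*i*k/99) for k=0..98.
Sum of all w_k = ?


The sum of all 99th roots of unity is 0.
Geometric series: (1 - w^99)/(1 - w) = (1-1)/(1-w) = 0 since w^99 = 1, w ≠ 1.
Alternatively: coefficient of z^98 in z^99 - 1 is 0.

0


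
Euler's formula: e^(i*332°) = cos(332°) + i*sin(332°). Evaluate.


cos(332°) = 0.8829
sin(332°) = -0.4695

e^(i*332°) = 0.8829 - 0.4695i


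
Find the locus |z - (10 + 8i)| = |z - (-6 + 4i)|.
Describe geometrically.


Equal distances means the locus is the perpendicular bisector of z1 and z2.
Midpoint = ((10+(-6))/2, (8+4)/2) = (2.0000, 6.0000)

Perpendicular bisector through (2.0000, 6.0000)


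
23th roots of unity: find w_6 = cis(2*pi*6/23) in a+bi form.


Angle = 360*6/23 = 93.913°
a = cos(93.913°) = -0.0682
b = sin(93.913°) = 0.9977

-0.0682 + 0.9977i


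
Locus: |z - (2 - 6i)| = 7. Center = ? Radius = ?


|z - z0| = r is a circle with center z0 and radius r.
Center = (2, -6), radius = 7

Circle with center (2, -6) and radius 7


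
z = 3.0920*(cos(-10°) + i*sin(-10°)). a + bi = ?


a = 3.0920*cos(-10°) = 3.0920*0.9848 = 3.0450
b = 3.0920*sin(-10°) = 3.0920*(-0.17365) = -0.5369

3.0450 - 0.5369i


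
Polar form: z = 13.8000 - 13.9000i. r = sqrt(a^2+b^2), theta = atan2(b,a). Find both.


r = sqrt(190.44+193.21) = sqrt(383.65) = 19.5870
theta = atan2(-13.9, 13.8) = -45.2068 degrees

r = 19.5870, theta = -45.2068 degrees


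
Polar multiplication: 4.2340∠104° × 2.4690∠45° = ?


r = 4.2340 * 2.4690 = 10.4537
theta = 104° + 45° = 149° = 149° (mod 360)

10.4537 cis(149°)


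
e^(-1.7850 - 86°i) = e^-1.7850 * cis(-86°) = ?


e^-1.7850 = 0.1678
cos(-86°) = 0.0698
sin(-86°) = -0.9976
Real = 0.1678*0.0698 = 0.0117
Imag = 0.1678*(-0.9976) = -0.1674

0.0117 - 0.1674i


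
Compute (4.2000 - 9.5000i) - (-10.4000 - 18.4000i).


Real: 4.2 + 10.4 = 14.6
Imag: -9.5 + 18.4 = 8.9

14.6000 + 8.9000i


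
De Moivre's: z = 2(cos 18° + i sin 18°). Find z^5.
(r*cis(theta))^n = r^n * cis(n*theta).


r^5 = 2^5 = 32
n*theta = 5*18° = 90° = 90° (mod 360)
a = 32*cos(90°) = 0
b = 32*sin(90°) = 32.0000

32 cis(90°) = 0 + 32.0000i


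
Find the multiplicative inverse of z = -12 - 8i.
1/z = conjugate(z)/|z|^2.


|z|^2 = 144+64 = 208
1/z = (-12 + 8i)/208

1/z = -0.0577 + 0.0385i


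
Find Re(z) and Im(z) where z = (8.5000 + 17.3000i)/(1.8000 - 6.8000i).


Multiply by conjugate: (8.5000 + 17.3000i)(1.8000 + 6.8000i) / (1.8^2 + (-6.8)^2)
Numerator real = 8.5*1.8 + 17.3*(-6.8) = -102.34
Numerator imag = 17.3*1.8 - 8.5*(-6.8) = 88.94
Denominator = 49.48
Re(z) = -102.34/49.48 = -2.0683
Im(z) = 88.94/49.48 = 1.7975

Re(z) = -2.0683, Im(z) = 1.7975


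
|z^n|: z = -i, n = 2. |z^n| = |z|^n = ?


|z| = sqrt(0+1) = sqrt(1) = 1
|z^2| = |z|^2 = 1^2 = 1

|z^2| = 1


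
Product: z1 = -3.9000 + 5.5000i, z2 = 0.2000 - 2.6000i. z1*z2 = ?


Real = -3.9*0.2 - 5.5*(-2.6) = -0.78 - (-14.3) = 13.52
Imag = -3.9*(-2.6) + 0.2*5.5 = 10.14 + 1.1 = 11.24

13.5200 + 11.2400i


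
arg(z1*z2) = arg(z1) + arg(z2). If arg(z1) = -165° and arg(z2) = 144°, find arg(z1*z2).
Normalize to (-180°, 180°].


arg(z1*z2) = -165° + 144° = -21°
Normalized to (-180°, 180°]: -21°

-21°


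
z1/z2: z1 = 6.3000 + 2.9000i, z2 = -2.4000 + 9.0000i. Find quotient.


Conjugate of z2 = -2.4000 - 9.0000i
Numerator: (6.3000 + 2.9000i)(-2.4000 - 9.0000i) = 10.9800 - 63.6600i
Denominator: (-2.4)^2 + 9^2 = 86.76
Result = (10.9800 - 63.6600i)/86.76

0.1266 - 0.7337i


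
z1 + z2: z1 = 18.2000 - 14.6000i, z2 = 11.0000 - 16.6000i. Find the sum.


Real: 18.2 + 11 = 29.2
Imag: -14.6 - 16.6 = -31.2

29.2000 - 31.2000i


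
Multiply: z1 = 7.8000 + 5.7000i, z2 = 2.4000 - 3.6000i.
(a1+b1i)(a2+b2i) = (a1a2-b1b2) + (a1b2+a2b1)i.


Real = 7.8*2.4 - 5.7*(-3.6) = 18.72 - (-20.52) = 39.24
Imag = 7.8*(-3.6) + 2.4*5.7 = -28.08 + 13.68 = -14.4

39.2400 - 14.4000i
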